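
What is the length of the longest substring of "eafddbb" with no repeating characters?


Input: "eafddbb"
Sliding window (track last position of each char):
  Position 0 ('e'): window [0,0] length 1 -- new best
  Position 1 ('a'): window [0,1] length 2 -- new best
  Position 2 ('f'): window [0,2] length 3 -- new best
  Position 3 ('d'): window [0,3] length 4 -- new best
  Position 4 ('d'): repeat (last at 3), move window start to 4
  Position 4 ('d'): window [4,4] length 1
  Position 5 ('b'): window [4,5] length 2
  Position 6 ('b'): repeat (last at 5), move window start to 6
  Position 6 ('b'): window [6,6] length 1
Longest substring with no repeats: "eafd" with length 4

4


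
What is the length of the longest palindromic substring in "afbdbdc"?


Input: "afbdbdc"
Checking substrings for palindromes:
  [2:5] "bdb" (len 3) => palindrome
  [3:6] "dbd" (len 3) => palindrome
Longest palindromic substring: "bdb" with length 3

3


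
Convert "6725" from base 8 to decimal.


Input: "6725" in base 8
Positional expansion:
  Digit '6' (value 6) x 8^3 = 3072
  Digit '7' (value 7) x 8^2 = 448
  Digit '2' (value 2) x 8^1 = 16
  Digit '5' (value 5) x 8^0 = 5
Sum = 3541

3541


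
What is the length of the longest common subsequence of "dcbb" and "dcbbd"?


LCS of "dcbb" and "dcbbd"
DP table:
           d    c    b    b    d
      0    0    0    0    0    0
  d   0    1    1    1    1    1
  c   0    1    2    2    2    2
  b   0    1    2    3    3    3
  b   0    1    2    3    4    4
LCS length = dp[4][5] = 4

4


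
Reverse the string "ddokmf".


Input: ddokmf
Reading characters right to left:
  Position 5: 'f'
  Position 4: 'm'
  Position 3: 'k'
  Position 2: 'o'
  Position 1: 'd'
  Position 0: 'd'
Reversed: fmkodd

fmkodd


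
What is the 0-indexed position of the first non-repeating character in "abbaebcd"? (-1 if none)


Input: abbaebcd
Character frequencies:
  'a': 2
  'b': 3
  'c': 1
  'd': 1
  'e': 1
Scanning left to right for freq == 1:
  Position 0 ('a'): freq=2, skip
  Position 1 ('b'): freq=3, skip
  Position 2 ('b'): freq=3, skip
  Position 3 ('a'): freq=2, skip
  Position 4 ('e'): unique! => answer = 4

4


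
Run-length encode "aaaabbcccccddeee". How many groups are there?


Input: aaaabbcccccddeee
Scanning for consecutive runs:
  Group 1: 'a' x 4 (positions 0-3)
  Group 2: 'b' x 2 (positions 4-5)
  Group 3: 'c' x 5 (positions 6-10)
  Group 4: 'd' x 2 (positions 11-12)
  Group 5: 'e' x 3 (positions 13-15)
Total groups: 5

5


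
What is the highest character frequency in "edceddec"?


Input: edceddec
Character counts:
  'c': 2
  'd': 3
  'e': 3
Maximum frequency: 3

3


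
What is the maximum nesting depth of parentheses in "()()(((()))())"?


Input: "()()(((()))())"
Tracking depth:
  Position 0 '(': depth becomes 1
  Position 1 ')': depth becomes 0
  Position 2 '(': depth becomes 1
  Position 3 ')': depth becomes 0
  Position 4 '(': depth becomes 1
  Position 5 '(': depth becomes 2
  Position 6 '(': depth becomes 3
  Position 7 '(': depth becomes 4
  Position 8 ')': depth becomes 3
  Position 9 ')': depth becomes 2
  Position 10 ')': depth becomes 1
  Position 11 '(': depth becomes 2
  Position 12 ')': depth becomes 1
  Position 13 ')': depth becomes 0
Maximum depth reached: 4

4


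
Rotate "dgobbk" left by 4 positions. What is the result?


Input: "dgobbk", rotate left by 4
First 4 characters: "dgob"
Remaining characters: "bk"
Concatenate remaining + first: "bk" + "dgob" = "bkdgob"

bkdgob


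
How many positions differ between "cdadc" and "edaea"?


Comparing "cdadc" and "edaea" position by position:
  Position 0: 'c' vs 'e' => DIFFER
  Position 1: 'd' vs 'd' => same
  Position 2: 'a' vs 'a' => same
  Position 3: 'd' vs 'e' => DIFFER
  Position 4: 'c' vs 'a' => DIFFER
Positions that differ: 3

3


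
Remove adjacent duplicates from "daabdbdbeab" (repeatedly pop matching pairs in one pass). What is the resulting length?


Input: daabdbdbeab
Stack-based adjacent duplicate removal:
  Read 'd': push. Stack: d
  Read 'a': push. Stack: da
  Read 'a': matches stack top 'a' => pop. Stack: d
  Read 'b': push. Stack: db
  Read 'd': push. Stack: dbd
  Read 'b': push. Stack: dbdb
  Read 'd': push. Stack: dbdbd
  Read 'b': push. Stack: dbdbdb
  Read 'e': push. Stack: dbdbdbe
  Read 'a': push. Stack: dbdbdbea
  Read 'b': push. Stack: dbdbdbeab
Final stack: "dbdbdbeab" (length 9)

9


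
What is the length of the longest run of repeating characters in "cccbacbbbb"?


Input: "cccbacbbbb"
Scanning for longest run:
  Position 1 ('c'): continues run of 'c', length=2
  Position 2 ('c'): continues run of 'c', length=3
  Position 3 ('b'): new char, reset run to 1
  Position 4 ('a'): new char, reset run to 1
  Position 5 ('c'): new char, reset run to 1
  Position 6 ('b'): new char, reset run to 1
  Position 7 ('b'): continues run of 'b', length=2
  Position 8 ('b'): continues run of 'b', length=3
  Position 9 ('b'): continues run of 'b', length=4
Longest run: 'b' with length 4

4


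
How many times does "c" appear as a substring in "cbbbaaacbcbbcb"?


Searching for "c" in "cbbbaaacbcbbcb"
Scanning each position:
  Position 0: "c" => MATCH
  Position 1: "b" => no
  Position 2: "b" => no
  Position 3: "b" => no
  Position 4: "a" => no
  Position 5: "a" => no
  Position 6: "a" => no
  Position 7: "c" => MATCH
  Position 8: "b" => no
  Position 9: "c" => MATCH
  Position 10: "b" => no
  Position 11: "b" => no
  Position 12: "c" => MATCH
  Position 13: "b" => no
Total occurrences: 4

4


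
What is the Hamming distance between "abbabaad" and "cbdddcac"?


Comparing "abbabaad" and "cbdddcac" position by position:
  Position 0: 'a' vs 'c' => differ
  Position 1: 'b' vs 'b' => same
  Position 2: 'b' vs 'd' => differ
  Position 3: 'a' vs 'd' => differ
  Position 4: 'b' vs 'd' => differ
  Position 5: 'a' vs 'c' => differ
  Position 6: 'a' vs 'a' => same
  Position 7: 'd' vs 'c' => differ
Total differences (Hamming distance): 6

6


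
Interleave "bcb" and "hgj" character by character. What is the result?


Interleaving "bcb" and "hgj":
  Position 0: 'b' from first, 'h' from second => "bh"
  Position 1: 'c' from first, 'g' from second => "cg"
  Position 2: 'b' from first, 'j' from second => "bj"
Result: bhcgbj

bhcgbj


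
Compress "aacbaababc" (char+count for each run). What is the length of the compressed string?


Input: aacbaababc
Runs:
  'a' x 2 => "a2"
  'c' x 1 => "c1"
  'b' x 1 => "b1"
  'a' x 2 => "a2"
  'b' x 1 => "b1"
  'a' x 1 => "a1"
  'b' x 1 => "b1"
  'c' x 1 => "c1"
Compressed: "a2c1b1a2b1a1b1c1"
Compressed length: 16

16


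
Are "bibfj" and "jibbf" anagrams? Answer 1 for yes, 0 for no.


Strings: "bibfj", "jibbf"
Sorted first:  bbfij
Sorted second: bbfij
Sorted forms match => anagrams

1


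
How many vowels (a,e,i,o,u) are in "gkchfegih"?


Input: gkchfegih
Checking each character:
  'g' at position 0: consonant
  'k' at position 1: consonant
  'c' at position 2: consonant
  'h' at position 3: consonant
  'f' at position 4: consonant
  'e' at position 5: vowel (running total: 1)
  'g' at position 6: consonant
  'i' at position 7: vowel (running total: 2)
  'h' at position 8: consonant
Total vowels: 2

2


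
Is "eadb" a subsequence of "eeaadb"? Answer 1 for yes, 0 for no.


Check if "eadb" is a subsequence of "eeaadb"
Greedy scan:
  Position 0 ('e'): matches sub[0] = 'e'
  Position 1 ('e'): no match needed
  Position 2 ('a'): matches sub[1] = 'a'
  Position 3 ('a'): no match needed
  Position 4 ('d'): matches sub[2] = 'd'
  Position 5 ('b'): matches sub[3] = 'b'
All 4 characters matched => is a subsequence

1


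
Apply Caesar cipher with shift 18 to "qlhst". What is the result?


Caesar cipher: shift "qlhst" by 18
  'q' (pos 16) + 18 = pos 8 = 'i'
  'l' (pos 11) + 18 = pos 3 = 'd'
  'h' (pos 7) + 18 = pos 25 = 'z'
  's' (pos 18) + 18 = pos 10 = 'k'
  't' (pos 19) + 18 = pos 11 = 'l'
Result: idzkl

idzkl


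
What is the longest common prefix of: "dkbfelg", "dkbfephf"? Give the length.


Words: dkbfelg, dkbfephf
  Position 0: all 'd' => match
  Position 1: all 'k' => match
  Position 2: all 'b' => match
  Position 3: all 'f' => match
  Position 4: all 'e' => match
  Position 5: ('l', 'p') => mismatch, stop
LCP = "dkbfe" (length 5)

5


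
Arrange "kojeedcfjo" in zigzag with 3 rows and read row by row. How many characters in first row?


Zigzag "kojeedcfjo" into 3 rows:
Placing characters:
  'k' => row 0
  'o' => row 1
  'j' => row 2
  'e' => row 1
  'e' => row 0
  'd' => row 1
  'c' => row 2
  'f' => row 1
  'j' => row 0
  'o' => row 1
Rows:
  Row 0: "kej"
  Row 1: "oedfo"
  Row 2: "jc"
First row length: 3

3


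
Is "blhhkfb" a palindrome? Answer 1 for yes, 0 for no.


Input: blhhkfb
Reversed: bfkhhlb
  Compare pos 0 ('b') with pos 6 ('b'): match
  Compare pos 1 ('l') with pos 5 ('f'): MISMATCH
  Compare pos 2 ('h') with pos 4 ('k'): MISMATCH
Result: not a palindrome

0


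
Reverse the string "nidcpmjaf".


Input: nidcpmjaf
Reading characters right to left:
  Position 8: 'f'
  Position 7: 'a'
  Position 6: 'j'
  Position 5: 'm'
  Position 4: 'p'
  Position 3: 'c'
  Position 2: 'd'
  Position 1: 'i'
  Position 0: 'n'
Reversed: fajmpcdin

fajmpcdin


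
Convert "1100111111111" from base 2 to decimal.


Input: "1100111111111" in base 2
Positional expansion:
  Digit '1' (value 1) x 2^12 = 4096
  Digit '1' (value 1) x 2^11 = 2048
  Digit '0' (value 0) x 2^10 = 0
  Digit '0' (value 0) x 2^9 = 0
  Digit '1' (value 1) x 2^8 = 256
  Digit '1' (value 1) x 2^7 = 128
  Digit '1' (value 1) x 2^6 = 64
  Digit '1' (value 1) x 2^5 = 32
  Digit '1' (value 1) x 2^4 = 16
  Digit '1' (value 1) x 2^3 = 8
  Digit '1' (value 1) x 2^2 = 4
  Digit '1' (value 1) x 2^1 = 2
  Digit '1' (value 1) x 2^0 = 1
Sum = 6655

6655


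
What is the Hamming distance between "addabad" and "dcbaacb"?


Comparing "addabad" and "dcbaacb" position by position:
  Position 0: 'a' vs 'd' => differ
  Position 1: 'd' vs 'c' => differ
  Position 2: 'd' vs 'b' => differ
  Position 3: 'a' vs 'a' => same
  Position 4: 'b' vs 'a' => differ
  Position 5: 'a' vs 'c' => differ
  Position 6: 'd' vs 'b' => differ
Total differences (Hamming distance): 6

6


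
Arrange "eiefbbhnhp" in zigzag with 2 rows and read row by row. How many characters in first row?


Zigzag "eiefbbhnhp" into 2 rows:
Placing characters:
  'e' => row 0
  'i' => row 1
  'e' => row 0
  'f' => row 1
  'b' => row 0
  'b' => row 1
  'h' => row 0
  'n' => row 1
  'h' => row 0
  'p' => row 1
Rows:
  Row 0: "eebhh"
  Row 1: "ifbnp"
First row length: 5

5


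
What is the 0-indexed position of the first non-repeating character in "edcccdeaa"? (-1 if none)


Input: edcccdeaa
Character frequencies:
  'a': 2
  'c': 3
  'd': 2
  'e': 2
Scanning left to right for freq == 1:
  Position 0 ('e'): freq=2, skip
  Position 1 ('d'): freq=2, skip
  Position 2 ('c'): freq=3, skip
  Position 3 ('c'): freq=3, skip
  Position 4 ('c'): freq=3, skip
  Position 5 ('d'): freq=2, skip
  Position 6 ('e'): freq=2, skip
  Position 7 ('a'): freq=2, skip
  Position 8 ('a'): freq=2, skip
  No unique character found => answer = -1

-1


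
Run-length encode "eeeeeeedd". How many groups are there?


Input: eeeeeeedd
Scanning for consecutive runs:
  Group 1: 'e' x 7 (positions 0-6)
  Group 2: 'd' x 2 (positions 7-8)
Total groups: 2

2


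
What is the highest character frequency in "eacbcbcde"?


Input: eacbcbcde
Character counts:
  'a': 1
  'b': 2
  'c': 3
  'd': 1
  'e': 2
Maximum frequency: 3

3


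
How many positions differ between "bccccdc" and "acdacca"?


Comparing "bccccdc" and "acdacca" position by position:
  Position 0: 'b' vs 'a' => DIFFER
  Position 1: 'c' vs 'c' => same
  Position 2: 'c' vs 'd' => DIFFER
  Position 3: 'c' vs 'a' => DIFFER
  Position 4: 'c' vs 'c' => same
  Position 5: 'd' vs 'c' => DIFFER
  Position 6: 'c' vs 'a' => DIFFER
Positions that differ: 5

5


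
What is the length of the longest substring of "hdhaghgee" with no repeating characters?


Input: "hdhaghgee"
Sliding window (track last position of each char):
  Position 0 ('h'): window [0,0] length 1 -- new best
  Position 1 ('d'): window [0,1] length 2 -- new best
  Position 2 ('h'): repeat (last at 0), move window start to 1
  Position 2 ('h'): window [1,2] length 2
  Position 3 ('a'): window [1,3] length 3 -- new best
  Position 4 ('g'): window [1,4] length 4 -- new best
  Position 5 ('h'): repeat (last at 2), move window start to 3
  Position 5 ('h'): window [3,5] length 3
  Position 6 ('g'): repeat (last at 4), move window start to 5
  Position 6 ('g'): window [5,6] length 2
  Position 7 ('e'): window [5,7] length 3
  Position 8 ('e'): repeat (last at 7), move window start to 8
  Position 8 ('e'): window [8,8] length 1
Longest substring with no repeats: "dhag" with length 4

4


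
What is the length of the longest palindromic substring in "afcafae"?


Input: "afcafae"
Checking substrings for palindromes:
  [3:6] "afa" (len 3) => palindrome
Longest palindromic substring: "afa" with length 3

3


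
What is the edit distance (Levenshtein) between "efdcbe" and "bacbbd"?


Computing edit distance: "efdcbe" -> "bacbbd"
DP table:
           b    a    c    b    b    d
      0    1    2    3    4    5    6
  e   1    1    2    3    4    5    6
  f   2    2    2    3    4    5    6
  d   3    3    3    3    4    5    5
  c   4    4    4    3    4    5    6
  b   5    4    5    4    3    4    5
  e   6    5    5    5    4    4    5
Edit distance = dp[6][6] = 5

5


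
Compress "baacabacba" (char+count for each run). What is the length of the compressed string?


Input: baacabacba
Runs:
  'b' x 1 => "b1"
  'a' x 2 => "a2"
  'c' x 1 => "c1"
  'a' x 1 => "a1"
  'b' x 1 => "b1"
  'a' x 1 => "a1"
  'c' x 1 => "c1"
  'b' x 1 => "b1"
  'a' x 1 => "a1"
Compressed: "b1a2c1a1b1a1c1b1a1"
Compressed length: 18

18


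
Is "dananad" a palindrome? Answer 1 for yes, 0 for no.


Input: dananad
Reversed: dananad
  Compare pos 0 ('d') with pos 6 ('d'): match
  Compare pos 1 ('a') with pos 5 ('a'): match
  Compare pos 2 ('n') with pos 4 ('n'): match
Result: palindrome

1


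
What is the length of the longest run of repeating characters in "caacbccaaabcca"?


Input: "caacbccaaabcca"
Scanning for longest run:
  Position 1 ('a'): new char, reset run to 1
  Position 2 ('a'): continues run of 'a', length=2
  Position 3 ('c'): new char, reset run to 1
  Position 4 ('b'): new char, reset run to 1
  Position 5 ('c'): new char, reset run to 1
  Position 6 ('c'): continues run of 'c', length=2
  Position 7 ('a'): new char, reset run to 1
  Position 8 ('a'): continues run of 'a', length=2
  Position 9 ('a'): continues run of 'a', length=3
  Position 10 ('b'): new char, reset run to 1
  Position 11 ('c'): new char, reset run to 1
  Position 12 ('c'): continues run of 'c', length=2
  Position 13 ('a'): new char, reset run to 1
Longest run: 'a' with length 3

3


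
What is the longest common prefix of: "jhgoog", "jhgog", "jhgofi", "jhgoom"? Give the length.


Words: jhgoog, jhgog, jhgofi, jhgoom
  Position 0: all 'j' => match
  Position 1: all 'h' => match
  Position 2: all 'g' => match
  Position 3: all 'o' => match
  Position 4: ('o', 'g', 'f', 'o') => mismatch, stop
LCP = "jhgo" (length 4)

4


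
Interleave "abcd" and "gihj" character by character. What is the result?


Interleaving "abcd" and "gihj":
  Position 0: 'a' from first, 'g' from second => "ag"
  Position 1: 'b' from first, 'i' from second => "bi"
  Position 2: 'c' from first, 'h' from second => "ch"
  Position 3: 'd' from first, 'j' from second => "dj"
Result: agbichdj

agbichdj


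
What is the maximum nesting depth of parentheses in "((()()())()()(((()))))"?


Input: "((()()())()()(((()))))"
Tracking depth:
  Position 0 '(': depth becomes 1
  Position 1 '(': depth becomes 2
  Position 2 '(': depth becomes 3
  Position 3 ')': depth becomes 2
  Position 4 '(': depth becomes 3
  Position 5 ')': depth becomes 2
  Position 6 '(': depth becomes 3
  Position 7 ')': depth becomes 2
  Position 8 ')': depth becomes 1
  Position 9 '(': depth becomes 2
  Position 10 ')': depth becomes 1
  Position 11 '(': depth becomes 2
  Position 12 ')': depth becomes 1
  Position 13 '(': depth becomes 2
  Position 14 '(': depth becomes 3
  Position 15 '(': depth becomes 4
  Position 16 '(': depth becomes 5
  Position 17 ')': depth becomes 4
  Position 18 ')': depth becomes 3
  Position 19 ')': depth becomes 2
  Position 20 ')': depth becomes 1
  Position 21 ')': depth becomes 0
Maximum depth reached: 5

5


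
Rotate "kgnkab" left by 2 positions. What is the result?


Input: "kgnkab", rotate left by 2
First 2 characters: "kg"
Remaining characters: "nkab"
Concatenate remaining + first: "nkab" + "kg" = "nkabkg"

nkabkg


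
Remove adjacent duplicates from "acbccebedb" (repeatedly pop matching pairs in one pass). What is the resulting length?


Input: acbccebedb
Stack-based adjacent duplicate removal:
  Read 'a': push. Stack: a
  Read 'c': push. Stack: ac
  Read 'b': push. Stack: acb
  Read 'c': push. Stack: acbc
  Read 'c': matches stack top 'c' => pop. Stack: acb
  Read 'e': push. Stack: acbe
  Read 'b': push. Stack: acbeb
  Read 'e': push. Stack: acbebe
  Read 'd': push. Stack: acbebed
  Read 'b': push. Stack: acbebedb
Final stack: "acbebedb" (length 8)

8


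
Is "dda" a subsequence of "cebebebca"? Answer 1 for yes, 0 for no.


Check if "dda" is a subsequence of "cebebebca"
Greedy scan:
  Position 0 ('c'): no match needed
  Position 1 ('e'): no match needed
  Position 2 ('b'): no match needed
  Position 3 ('e'): no match needed
  Position 4 ('b'): no match needed
  Position 5 ('e'): no match needed
  Position 6 ('b'): no match needed
  Position 7 ('c'): no match needed
  Position 8 ('a'): no match needed
Only matched 0/3 characters => not a subsequence

0


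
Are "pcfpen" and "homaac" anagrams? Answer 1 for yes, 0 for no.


Strings: "pcfpen", "homaac"
Sorted first:  cefnpp
Sorted second: aachmo
Differ at position 0: 'c' vs 'a' => not anagrams

0


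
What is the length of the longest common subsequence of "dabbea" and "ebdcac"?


LCS of "dabbea" and "ebdcac"
DP table:
           e    b    d    c    a    c
      0    0    0    0    0    0    0
  d   0    0    0    1    1    1    1
  a   0    0    0    1    1    2    2
  b   0    0    1    1    1    2    2
  b   0    0    1    1    1    2    2
  e   0    1    1    1    1    2    2
  a   0    1    1    1    1    2    2
LCS length = dp[6][6] = 2

2


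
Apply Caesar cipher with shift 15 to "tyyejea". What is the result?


Caesar cipher: shift "tyyejea" by 15
  't' (pos 19) + 15 = pos 8 = 'i'
  'y' (pos 24) + 15 = pos 13 = 'n'
  'y' (pos 24) + 15 = pos 13 = 'n'
  'e' (pos 4) + 15 = pos 19 = 't'
  'j' (pos 9) + 15 = pos 24 = 'y'
  'e' (pos 4) + 15 = pos 19 = 't'
  'a' (pos 0) + 15 = pos 15 = 'p'
Result: inntytp

inntytp


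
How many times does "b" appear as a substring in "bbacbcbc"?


Searching for "b" in "bbacbcbc"
Scanning each position:
  Position 0: "b" => MATCH
  Position 1: "b" => MATCH
  Position 2: "a" => no
  Position 3: "c" => no
  Position 4: "b" => MATCH
  Position 5: "c" => no
  Position 6: "b" => MATCH
  Position 7: "c" => no
Total occurrences: 4

4


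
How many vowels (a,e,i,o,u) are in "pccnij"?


Input: pccnij
Checking each character:
  'p' at position 0: consonant
  'c' at position 1: consonant
  'c' at position 2: consonant
  'n' at position 3: consonant
  'i' at position 4: vowel (running total: 1)
  'j' at position 5: consonant
Total vowels: 1

1


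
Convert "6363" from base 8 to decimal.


Input: "6363" in base 8
Positional expansion:
  Digit '6' (value 6) x 8^3 = 3072
  Digit '3' (value 3) x 8^2 = 192
  Digit '6' (value 6) x 8^1 = 48
  Digit '3' (value 3) x 8^0 = 3
Sum = 3315

3315


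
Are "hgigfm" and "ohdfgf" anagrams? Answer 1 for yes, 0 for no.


Strings: "hgigfm", "ohdfgf"
Sorted first:  fgghim
Sorted second: dffgho
Differ at position 0: 'f' vs 'd' => not anagrams

0


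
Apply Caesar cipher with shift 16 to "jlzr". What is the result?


Caesar cipher: shift "jlzr" by 16
  'j' (pos 9) + 16 = pos 25 = 'z'
  'l' (pos 11) + 16 = pos 1 = 'b'
  'z' (pos 25) + 16 = pos 15 = 'p'
  'r' (pos 17) + 16 = pos 7 = 'h'
Result: zbph

zbph


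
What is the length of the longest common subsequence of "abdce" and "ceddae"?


LCS of "abdce" and "ceddae"
DP table:
           c    e    d    d    a    e
      0    0    0    0    0    0    0
  a   0    0    0    0    0    1    1
  b   0    0    0    0    0    1    1
  d   0    0    0    1    1    1    1
  c   0    1    1    1    1    1    1
  e   0    1    2    2    2    2    2
LCS length = dp[5][6] = 2

2


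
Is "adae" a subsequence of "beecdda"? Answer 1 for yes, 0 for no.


Check if "adae" is a subsequence of "beecdda"
Greedy scan:
  Position 0 ('b'): no match needed
  Position 1 ('e'): no match needed
  Position 2 ('e'): no match needed
  Position 3 ('c'): no match needed
  Position 4 ('d'): no match needed
  Position 5 ('d'): no match needed
  Position 6 ('a'): matches sub[0] = 'a'
Only matched 1/4 characters => not a subsequence

0


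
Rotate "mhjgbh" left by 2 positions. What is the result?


Input: "mhjgbh", rotate left by 2
First 2 characters: "mh"
Remaining characters: "jgbh"
Concatenate remaining + first: "jgbh" + "mh" = "jgbhmh"

jgbhmh


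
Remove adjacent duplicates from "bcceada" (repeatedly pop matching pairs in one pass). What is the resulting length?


Input: bcceada
Stack-based adjacent duplicate removal:
  Read 'b': push. Stack: b
  Read 'c': push. Stack: bc
  Read 'c': matches stack top 'c' => pop. Stack: b
  Read 'e': push. Stack: be
  Read 'a': push. Stack: bea
  Read 'd': push. Stack: bead
  Read 'a': push. Stack: beada
Final stack: "beada" (length 5)

5


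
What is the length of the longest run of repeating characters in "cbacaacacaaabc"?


Input: "cbacaacacaaabc"
Scanning for longest run:
  Position 1 ('b'): new char, reset run to 1
  Position 2 ('a'): new char, reset run to 1
  Position 3 ('c'): new char, reset run to 1
  Position 4 ('a'): new char, reset run to 1
  Position 5 ('a'): continues run of 'a', length=2
  Position 6 ('c'): new char, reset run to 1
  Position 7 ('a'): new char, reset run to 1
  Position 8 ('c'): new char, reset run to 1
  Position 9 ('a'): new char, reset run to 1
  Position 10 ('a'): continues run of 'a', length=2
  Position 11 ('a'): continues run of 'a', length=3
  Position 12 ('b'): new char, reset run to 1
  Position 13 ('c'): new char, reset run to 1
Longest run: 'a' with length 3

3


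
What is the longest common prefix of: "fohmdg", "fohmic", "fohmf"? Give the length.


Words: fohmdg, fohmic, fohmf
  Position 0: all 'f' => match
  Position 1: all 'o' => match
  Position 2: all 'h' => match
  Position 3: all 'm' => match
  Position 4: ('d', 'i', 'f') => mismatch, stop
LCP = "fohm" (length 4)

4


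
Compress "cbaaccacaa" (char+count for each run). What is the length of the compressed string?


Input: cbaaccacaa
Runs:
  'c' x 1 => "c1"
  'b' x 1 => "b1"
  'a' x 2 => "a2"
  'c' x 2 => "c2"
  'a' x 1 => "a1"
  'c' x 1 => "c1"
  'a' x 2 => "a2"
Compressed: "c1b1a2c2a1c1a2"
Compressed length: 14

14


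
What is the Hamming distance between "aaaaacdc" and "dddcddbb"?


Comparing "aaaaacdc" and "dddcddbb" position by position:
  Position 0: 'a' vs 'd' => differ
  Position 1: 'a' vs 'd' => differ
  Position 2: 'a' vs 'd' => differ
  Position 3: 'a' vs 'c' => differ
  Position 4: 'a' vs 'd' => differ
  Position 5: 'c' vs 'd' => differ
  Position 6: 'd' vs 'b' => differ
  Position 7: 'c' vs 'b' => differ
Total differences (Hamming distance): 8

8


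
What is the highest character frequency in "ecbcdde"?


Input: ecbcdde
Character counts:
  'b': 1
  'c': 2
  'd': 2
  'e': 2
Maximum frequency: 2

2


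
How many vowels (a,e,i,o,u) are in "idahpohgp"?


Input: idahpohgp
Checking each character:
  'i' at position 0: vowel (running total: 1)
  'd' at position 1: consonant
  'a' at position 2: vowel (running total: 2)
  'h' at position 3: consonant
  'p' at position 4: consonant
  'o' at position 5: vowel (running total: 3)
  'h' at position 6: consonant
  'g' at position 7: consonant
  'p' at position 8: consonant
Total vowels: 3

3


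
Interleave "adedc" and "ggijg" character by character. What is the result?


Interleaving "adedc" and "ggijg":
  Position 0: 'a' from first, 'g' from second => "ag"
  Position 1: 'd' from first, 'g' from second => "dg"
  Position 2: 'e' from first, 'i' from second => "ei"
  Position 3: 'd' from first, 'j' from second => "dj"
  Position 4: 'c' from first, 'g' from second => "cg"
Result: agdgeidjcg

agdgeidjcg


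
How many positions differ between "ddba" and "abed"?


Comparing "ddba" and "abed" position by position:
  Position 0: 'd' vs 'a' => DIFFER
  Position 1: 'd' vs 'b' => DIFFER
  Position 2: 'b' vs 'e' => DIFFER
  Position 3: 'a' vs 'd' => DIFFER
Positions that differ: 4

4


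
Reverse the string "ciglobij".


Input: ciglobij
Reading characters right to left:
  Position 7: 'j'
  Position 6: 'i'
  Position 5: 'b'
  Position 4: 'o'
  Position 3: 'l'
  Position 2: 'g'
  Position 1: 'i'
  Position 0: 'c'
Reversed: jibolgic

jibolgic


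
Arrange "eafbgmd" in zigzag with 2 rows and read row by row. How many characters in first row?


Zigzag "eafbgmd" into 2 rows:
Placing characters:
  'e' => row 0
  'a' => row 1
  'f' => row 0
  'b' => row 1
  'g' => row 0
  'm' => row 1
  'd' => row 0
Rows:
  Row 0: "efgd"
  Row 1: "abm"
First row length: 4

4


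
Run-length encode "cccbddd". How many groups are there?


Input: cccbddd
Scanning for consecutive runs:
  Group 1: 'c' x 3 (positions 0-2)
  Group 2: 'b' x 1 (positions 3-3)
  Group 3: 'd' x 3 (positions 4-6)
Total groups: 3

3


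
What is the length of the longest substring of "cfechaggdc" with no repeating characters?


Input: "cfechaggdc"
Sliding window (track last position of each char):
  Position 0 ('c'): window [0,0] length 1 -- new best
  Position 1 ('f'): window [0,1] length 2 -- new best
  Position 2 ('e'): window [0,2] length 3 -- new best
  Position 3 ('c'): repeat (last at 0), move window start to 1
  Position 3 ('c'): window [1,3] length 3
  Position 4 ('h'): window [1,4] length 4 -- new best
  Position 5 ('a'): window [1,5] length 5 -- new best
  Position 6 ('g'): window [1,6] length 6 -- new best
  Position 7 ('g'): repeat (last at 6), move window start to 7
  Position 7 ('g'): window [7,7] length 1
  Position 8 ('d'): window [7,8] length 2
  Position 9 ('c'): window [7,9] length 3
Longest substring with no repeats: "fechag" with length 6

6


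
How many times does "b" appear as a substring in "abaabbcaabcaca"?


Searching for "b" in "abaabbcaabcaca"
Scanning each position:
  Position 0: "a" => no
  Position 1: "b" => MATCH
  Position 2: "a" => no
  Position 3: "a" => no
  Position 4: "b" => MATCH
  Position 5: "b" => MATCH
  Position 6: "c" => no
  Position 7: "a" => no
  Position 8: "a" => no
  Position 9: "b" => MATCH
  Position 10: "c" => no
  Position 11: "a" => no
  Position 12: "c" => no
  Position 13: "a" => no
Total occurrences: 4

4


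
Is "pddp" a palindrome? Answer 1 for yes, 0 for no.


Input: pddp
Reversed: pddp
  Compare pos 0 ('p') with pos 3 ('p'): match
  Compare pos 1 ('d') with pos 2 ('d'): match
Result: palindrome

1


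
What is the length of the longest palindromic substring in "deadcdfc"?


Input: "deadcdfc"
Checking substrings for palindromes:
  [3:6] "dcd" (len 3) => palindrome
Longest palindromic substring: "dcd" with length 3

3


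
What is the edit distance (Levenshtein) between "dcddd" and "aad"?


Computing edit distance: "dcddd" -> "aad"
DP table:
           a    a    d
      0    1    2    3
  d   1    1    2    2
  c   2    2    2    3
  d   3    3    3    2
  d   4    4    4    3
  d   5    5    5    4
Edit distance = dp[5][3] = 4

4


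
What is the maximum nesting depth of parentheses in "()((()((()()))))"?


Input: "()((()((()()))))"
Tracking depth:
  Position 0 '(': depth becomes 1
  Position 1 ')': depth becomes 0
  Position 2 '(': depth becomes 1
  Position 3 '(': depth becomes 2
  Position 4 '(': depth becomes 3
  Position 5 ')': depth becomes 2
  Position 6 '(': depth becomes 3
  Position 7 '(': depth becomes 4
  Position 8 '(': depth becomes 5
  Position 9 ')': depth becomes 4
  Position 10 '(': depth becomes 5
  Position 11 ')': depth becomes 4
  Position 12 ')': depth becomes 3
  Position 13 ')': depth becomes 2
  Position 14 ')': depth becomes 1
  Position 15 ')': depth becomes 0
Maximum depth reached: 5

5


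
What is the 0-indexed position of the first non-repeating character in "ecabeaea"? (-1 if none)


Input: ecabeaea
Character frequencies:
  'a': 3
  'b': 1
  'c': 1
  'e': 3
Scanning left to right for freq == 1:
  Position 0 ('e'): freq=3, skip
  Position 1 ('c'): unique! => answer = 1

1


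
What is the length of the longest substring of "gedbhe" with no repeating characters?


Input: "gedbhe"
Sliding window (track last position of each char):
  Position 0 ('g'): window [0,0] length 1 -- new best
  Position 1 ('e'): window [0,1] length 2 -- new best
  Position 2 ('d'): window [0,2] length 3 -- new best
  Position 3 ('b'): window [0,3] length 4 -- new best
  Position 4 ('h'): window [0,4] length 5 -- new best
  Position 5 ('e'): repeat (last at 1), move window start to 2
  Position 5 ('e'): window [2,5] length 4
Longest substring with no repeats: "gedbh" with length 5

5


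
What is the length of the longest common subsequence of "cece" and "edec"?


LCS of "cece" and "edec"
DP table:
           e    d    e    c
      0    0    0    0    0
  c   0    0    0    0    1
  e   0    1    1    1    1
  c   0    1    1    1    2
  e   0    1    1    2    2
LCS length = dp[4][4] = 2

2


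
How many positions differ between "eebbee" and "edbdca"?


Comparing "eebbee" and "edbdca" position by position:
  Position 0: 'e' vs 'e' => same
  Position 1: 'e' vs 'd' => DIFFER
  Position 2: 'b' vs 'b' => same
  Position 3: 'b' vs 'd' => DIFFER
  Position 4: 'e' vs 'c' => DIFFER
  Position 5: 'e' vs 'a' => DIFFER
Positions that differ: 4

4


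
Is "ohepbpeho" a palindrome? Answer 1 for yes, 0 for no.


Input: ohepbpeho
Reversed: ohepbpeho
  Compare pos 0 ('o') with pos 8 ('o'): match
  Compare pos 1 ('h') with pos 7 ('h'): match
  Compare pos 2 ('e') with pos 6 ('e'): match
  Compare pos 3 ('p') with pos 5 ('p'): match
Result: palindrome

1


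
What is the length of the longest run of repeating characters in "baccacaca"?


Input: "baccacaca"
Scanning for longest run:
  Position 1 ('a'): new char, reset run to 1
  Position 2 ('c'): new char, reset run to 1
  Position 3 ('c'): continues run of 'c', length=2
  Position 4 ('a'): new char, reset run to 1
  Position 5 ('c'): new char, reset run to 1
  Position 6 ('a'): new char, reset run to 1
  Position 7 ('c'): new char, reset run to 1
  Position 8 ('a'): new char, reset run to 1
Longest run: 'c' with length 2

2


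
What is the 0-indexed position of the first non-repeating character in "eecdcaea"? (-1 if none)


Input: eecdcaea
Character frequencies:
  'a': 2
  'c': 2
  'd': 1
  'e': 3
Scanning left to right for freq == 1:
  Position 0 ('e'): freq=3, skip
  Position 1 ('e'): freq=3, skip
  Position 2 ('c'): freq=2, skip
  Position 3 ('d'): unique! => answer = 3

3


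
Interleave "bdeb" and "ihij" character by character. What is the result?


Interleaving "bdeb" and "ihij":
  Position 0: 'b' from first, 'i' from second => "bi"
  Position 1: 'd' from first, 'h' from second => "dh"
  Position 2: 'e' from first, 'i' from second => "ei"
  Position 3: 'b' from first, 'j' from second => "bj"
Result: bidheibj

bidheibj


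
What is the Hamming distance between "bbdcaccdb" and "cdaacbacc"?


Comparing "bbdcaccdb" and "cdaacbacc" position by position:
  Position 0: 'b' vs 'c' => differ
  Position 1: 'b' vs 'd' => differ
  Position 2: 'd' vs 'a' => differ
  Position 3: 'c' vs 'a' => differ
  Position 4: 'a' vs 'c' => differ
  Position 5: 'c' vs 'b' => differ
  Position 6: 'c' vs 'a' => differ
  Position 7: 'd' vs 'c' => differ
  Position 8: 'b' vs 'c' => differ
Total differences (Hamming distance): 9

9


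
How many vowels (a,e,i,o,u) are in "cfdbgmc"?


Input: cfdbgmc
Checking each character:
  'c' at position 0: consonant
  'f' at position 1: consonant
  'd' at position 2: consonant
  'b' at position 3: consonant
  'g' at position 4: consonant
  'm' at position 5: consonant
  'c' at position 6: consonant
Total vowels: 0

0


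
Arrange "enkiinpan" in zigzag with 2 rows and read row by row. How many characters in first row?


Zigzag "enkiinpan" into 2 rows:
Placing characters:
  'e' => row 0
  'n' => row 1
  'k' => row 0
  'i' => row 1
  'i' => row 0
  'n' => row 1
  'p' => row 0
  'a' => row 1
  'n' => row 0
Rows:
  Row 0: "ekipn"
  Row 1: "nina"
First row length: 5

5


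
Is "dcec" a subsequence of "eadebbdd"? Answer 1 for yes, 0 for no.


Check if "dcec" is a subsequence of "eadebbdd"
Greedy scan:
  Position 0 ('e'): no match needed
  Position 1 ('a'): no match needed
  Position 2 ('d'): matches sub[0] = 'd'
  Position 3 ('e'): no match needed
  Position 4 ('b'): no match needed
  Position 5 ('b'): no match needed
  Position 6 ('d'): no match needed
  Position 7 ('d'): no match needed
Only matched 1/4 characters => not a subsequence

0


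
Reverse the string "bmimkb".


Input: bmimkb
Reading characters right to left:
  Position 5: 'b'
  Position 4: 'k'
  Position 3: 'm'
  Position 2: 'i'
  Position 1: 'm'
  Position 0: 'b'
Reversed: bkmimb

bkmimb


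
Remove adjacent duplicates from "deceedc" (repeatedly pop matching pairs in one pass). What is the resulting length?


Input: deceedc
Stack-based adjacent duplicate removal:
  Read 'd': push. Stack: d
  Read 'e': push. Stack: de
  Read 'c': push. Stack: dec
  Read 'e': push. Stack: dece
  Read 'e': matches stack top 'e' => pop. Stack: dec
  Read 'd': push. Stack: decd
  Read 'c': push. Stack: decdc
Final stack: "decdc" (length 5)

5


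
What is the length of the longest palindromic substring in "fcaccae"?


Input: "fcaccae"
Checking substrings for palindromes:
  [2:6] "acca" (len 4) => palindrome
  [1:4] "cac" (len 3) => palindrome
  [3:5] "cc" (len 2) => palindrome
Longest palindromic substring: "acca" with length 4

4


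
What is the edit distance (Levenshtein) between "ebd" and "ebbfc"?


Computing edit distance: "ebd" -> "ebbfc"
DP table:
           e    b    b    f    c
      0    1    2    3    4    5
  e   1    0    1    2    3    4
  b   2    1    0    1    2    3
  d   3    2    1    1    2    3
Edit distance = dp[3][5] = 3

3


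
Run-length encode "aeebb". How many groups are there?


Input: aeebb
Scanning for consecutive runs:
  Group 1: 'a' x 1 (positions 0-0)
  Group 2: 'e' x 2 (positions 1-2)
  Group 3: 'b' x 2 (positions 3-4)
Total groups: 3

3


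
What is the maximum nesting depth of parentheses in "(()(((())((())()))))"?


Input: "(()(((())((())()))))"
Tracking depth:
  Position 0 '(': depth becomes 1
  Position 1 '(': depth becomes 2
  Position 2 ')': depth becomes 1
  Position 3 '(': depth becomes 2
  Position 4 '(': depth becomes 3
  Position 5 '(': depth becomes 4
  Position 6 '(': depth becomes 5
  Position 7 ')': depth becomes 4
  Position 8 ')': depth becomes 3
  Position 9 '(': depth becomes 4
  Position 10 '(': depth becomes 5
  Position 11 '(': depth becomes 6
  Position 12 ')': depth becomes 5
  Position 13 ')': depth becomes 4
  Position 14 '(': depth becomes 5
  Position 15 ')': depth becomes 4
  Position 16 ')': depth becomes 3
  Position 17 ')': depth becomes 2
  Position 18 ')': depth becomes 1
  Position 19 ')': depth becomes 0
Maximum depth reached: 6

6


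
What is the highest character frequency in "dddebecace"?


Input: dddebecace
Character counts:
  'a': 1
  'b': 1
  'c': 2
  'd': 3
  'e': 3
Maximum frequency: 3

3


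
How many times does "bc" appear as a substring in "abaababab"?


Searching for "bc" in "abaababab"
Scanning each position:
  Position 0: "ab" => no
  Position 1: "ba" => no
  Position 2: "aa" => no
  Position 3: "ab" => no
  Position 4: "ba" => no
  Position 5: "ab" => no
  Position 6: "ba" => no
  Position 7: "ab" => no
Total occurrences: 0

0


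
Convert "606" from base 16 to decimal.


Input: "606" in base 16
Positional expansion:
  Digit '6' (value 6) x 16^2 = 1536
  Digit '0' (value 0) x 16^1 = 0
  Digit '6' (value 6) x 16^0 = 6
Sum = 1542

1542


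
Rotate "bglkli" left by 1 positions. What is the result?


Input: "bglkli", rotate left by 1
First 1 characters: "b"
Remaining characters: "glkli"
Concatenate remaining + first: "glkli" + "b" = "glklib"

glklib


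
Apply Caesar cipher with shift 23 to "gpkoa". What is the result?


Caesar cipher: shift "gpkoa" by 23
  'g' (pos 6) + 23 = pos 3 = 'd'
  'p' (pos 15) + 23 = pos 12 = 'm'
  'k' (pos 10) + 23 = pos 7 = 'h'
  'o' (pos 14) + 23 = pos 11 = 'l'
  'a' (pos 0) + 23 = pos 23 = 'x'
Result: dmhlx

dmhlx


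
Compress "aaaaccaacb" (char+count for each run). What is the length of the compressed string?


Input: aaaaccaacb
Runs:
  'a' x 4 => "a4"
  'c' x 2 => "c2"
  'a' x 2 => "a2"
  'c' x 1 => "c1"
  'b' x 1 => "b1"
Compressed: "a4c2a2c1b1"
Compressed length: 10

10


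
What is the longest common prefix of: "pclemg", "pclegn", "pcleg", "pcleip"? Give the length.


Words: pclemg, pclegn, pcleg, pcleip
  Position 0: all 'p' => match
  Position 1: all 'c' => match
  Position 2: all 'l' => match
  Position 3: all 'e' => match
  Position 4: ('m', 'g', 'g', 'i') => mismatch, stop
LCP = "pcle" (length 4)

4


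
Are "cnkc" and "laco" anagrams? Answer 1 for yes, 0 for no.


Strings: "cnkc", "laco"
Sorted first:  cckn
Sorted second: aclo
Differ at position 0: 'c' vs 'a' => not anagrams

0


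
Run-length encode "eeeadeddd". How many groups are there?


Input: eeeadeddd
Scanning for consecutive runs:
  Group 1: 'e' x 3 (positions 0-2)
  Group 2: 'a' x 1 (positions 3-3)
  Group 3: 'd' x 1 (positions 4-4)
  Group 4: 'e' x 1 (positions 5-5)
  Group 5: 'd' x 3 (positions 6-8)
Total groups: 5

5


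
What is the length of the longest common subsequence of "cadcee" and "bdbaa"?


LCS of "cadcee" and "bdbaa"
DP table:
           b    d    b    a    a
      0    0    0    0    0    0
  c   0    0    0    0    0    0
  a   0    0    0    0    1    1
  d   0    0    1    1    1    1
  c   0    0    1    1    1    1
  e   0    0    1    1    1    1
  e   0    0    1    1    1    1
LCS length = dp[6][5] = 1

1


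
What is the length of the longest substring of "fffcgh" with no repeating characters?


Input: "fffcgh"
Sliding window (track last position of each char):
  Position 0 ('f'): window [0,0] length 1 -- new best
  Position 1 ('f'): repeat (last at 0), move window start to 1
  Position 1 ('f'): window [1,1] length 1
  Position 2 ('f'): repeat (last at 1), move window start to 2
  Position 2 ('f'): window [2,2] length 1
  Position 3 ('c'): window [2,3] length 2 -- new best
  Position 4 ('g'): window [2,4] length 3 -- new best
  Position 5 ('h'): window [2,5] length 4 -- new best
Longest substring with no repeats: "fcgh" with length 4

4


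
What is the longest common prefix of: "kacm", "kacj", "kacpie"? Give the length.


Words: kacm, kacj, kacpie
  Position 0: all 'k' => match
  Position 1: all 'a' => match
  Position 2: all 'c' => match
  Position 3: ('m', 'j', 'p') => mismatch, stop
LCP = "kac" (length 3)

3


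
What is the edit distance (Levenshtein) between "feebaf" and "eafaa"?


Computing edit distance: "feebaf" -> "eafaa"
DP table:
           e    a    f    a    a
      0    1    2    3    4    5
  f   1    1    2    2    3    4
  e   2    1    2    3    3    4
  e   3    2    2    3    4    4
  b   4    3    3    3    4    5
  a   5    4    3    4    3    4
  f   6    5    4    3    4    4
Edit distance = dp[6][5] = 4

4


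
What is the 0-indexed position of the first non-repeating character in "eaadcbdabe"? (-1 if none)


Input: eaadcbdabe
Character frequencies:
  'a': 3
  'b': 2
  'c': 1
  'd': 2
  'e': 2
Scanning left to right for freq == 1:
  Position 0 ('e'): freq=2, skip
  Position 1 ('a'): freq=3, skip
  Position 2 ('a'): freq=3, skip
  Position 3 ('d'): freq=2, skip
  Position 4 ('c'): unique! => answer = 4

4
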